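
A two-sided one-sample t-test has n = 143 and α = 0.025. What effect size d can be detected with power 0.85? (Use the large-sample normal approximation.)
d ≈ 0.27

Minimum detectable effect (one-sample t-test, normal approximation):
d = (z_{α/2} + z_β) / √n
d = (2.241 + 1.036) / √143
d = 3.278 / 11.958
d ≈ 0.27

By Cohen's convention (0.2 small / 0.5 medium / 0.8 large): small effect.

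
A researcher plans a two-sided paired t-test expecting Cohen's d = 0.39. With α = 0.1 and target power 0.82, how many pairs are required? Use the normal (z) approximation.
n = 44 pairs

Sample size formula (paired t-test, normal approximation):
n = ((z_{α/2} + z_β) / d)²

z_{α/2} = 1.645 (for α = 0.1, two-sided)
z_β = 0.915 (for power = 0.82)
d = 0.39

n = ((1.645 + 0.915) / 0.39)²
n = (6.564)²
n ≈ 43.09
Round up to the next whole number: n = 44 pairs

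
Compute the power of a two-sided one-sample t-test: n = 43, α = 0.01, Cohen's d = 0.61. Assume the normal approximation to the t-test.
Power ≈ 0.92

Power calculation (one-sample t-test, normal approximation):
z_β = d · √n - z_{α/2}
z_β = 0.61 · √43 - 2.576
z_β = 0.61 · 6.557 - 2.576
z_β = 1.424

Power = Φ(z_β) = Φ(1.424) ≈ 0.923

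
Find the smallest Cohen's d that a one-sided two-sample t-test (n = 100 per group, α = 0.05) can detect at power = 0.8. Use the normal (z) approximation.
d ≈ 0.35

Minimum detectable effect (two-sample t-test, normal approximation):
d = (z_α + z_β) / √(n/2)
d = (1.645 + 0.842) / √(100/2)
d = 2.486 / 7.071
d ≈ 0.35

By Cohen's convention (0.2 small / 0.5 medium / 0.8 large): small effect.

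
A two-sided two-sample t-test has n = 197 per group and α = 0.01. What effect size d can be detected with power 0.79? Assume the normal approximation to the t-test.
d ≈ 0.34

Minimum detectable effect (two-sample t-test, normal approximation):
d = (z_{α/2} + z_β) / √(n/2)
d = (2.576 + 0.806) / √(197/2)
d = 3.382 / 9.925
d ≈ 0.34

By Cohen's convention (0.2 small / 0.5 medium / 0.8 large): small effect.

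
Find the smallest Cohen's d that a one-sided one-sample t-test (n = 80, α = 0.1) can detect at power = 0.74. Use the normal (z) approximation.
d ≈ 0.22

Minimum detectable effect (one-sample t-test, normal approximation):
d = (z_α + z_β) / √n
d = (1.282 + 0.643) / √80
d = 1.925 / 8.944
d ≈ 0.22

By Cohen's convention (0.2 small / 0.5 medium / 0.8 large): small effect.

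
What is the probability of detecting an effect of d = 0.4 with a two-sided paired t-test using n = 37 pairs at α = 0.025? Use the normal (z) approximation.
Power ≈ 0.58

Power calculation (paired t-test, normal approximation):
z_β = d · √n - z_{α/2}
z_β = 0.4 · √37 - 2.241
z_β = 0.4 · 6.083 - 2.241
z_β = 0.192

Power = Φ(z_β) = Φ(0.192) ≈ 0.576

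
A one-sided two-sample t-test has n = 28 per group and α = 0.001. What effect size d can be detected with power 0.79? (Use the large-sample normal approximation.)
d ≈ 1.04

Minimum detectable effect (two-sample t-test, normal approximation):
d = (z_α + z_β) / √(n/2)
d = (3.090 + 0.806) / √(28/2)
d = 3.897 / 3.742
d ≈ 1.04

By Cohen's convention (0.2 small / 0.5 medium / 0.8 large): large effect.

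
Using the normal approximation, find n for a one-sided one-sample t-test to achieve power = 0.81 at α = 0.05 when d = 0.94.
n = 8

Sample size formula (one-sample t-test, normal approximation):
n = ((z_α + z_β) / d)²

z_α = 1.645 (for α = 0.05, one-sided)
z_β = 0.878 (for power = 0.81)
d = 0.94

n = ((1.645 + 0.878) / 0.94)²
n = (2.684)²
n ≈ 7.20
Round up to the next whole number: n = 8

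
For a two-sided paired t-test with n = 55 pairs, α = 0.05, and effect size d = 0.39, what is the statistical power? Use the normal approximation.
Power ≈ 0.82

Power calculation (paired t-test, normal approximation):
z_β = d · √n - z_{α/2}
z_β = 0.39 · √55 - 1.960
z_β = 0.39 · 7.416 - 1.960
z_β = 0.932

Power = Φ(z_β) = Φ(0.932) ≈ 0.824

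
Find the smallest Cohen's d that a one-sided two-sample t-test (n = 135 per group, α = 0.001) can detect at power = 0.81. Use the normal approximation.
d ≈ 0.48

Minimum detectable effect (two-sample t-test, normal approximation):
d = (z_α + z_β) / √(n/2)
d = (3.090 + 0.878) / √(135/2)
d = 3.968 / 8.216
d ≈ 0.48

By Cohen's convention (0.2 small / 0.5 medium / 0.8 large): small effect.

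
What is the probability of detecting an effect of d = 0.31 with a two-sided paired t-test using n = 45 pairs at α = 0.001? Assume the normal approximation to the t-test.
Power ≈ 0.11

Power calculation (paired t-test, normal approximation):
z_β = d · √n - z_{α/2}
z_β = 0.31 · √45 - 3.291
z_β = 0.31 · 6.708 - 3.291
z_β = -1.211

Power = Φ(z_β) = Φ(-1.211) ≈ 0.113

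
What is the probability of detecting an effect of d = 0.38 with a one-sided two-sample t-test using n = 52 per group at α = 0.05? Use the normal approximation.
Power ≈ 0.62

Power calculation (two-sample t-test, normal approximation):
z_β = d · √(n/2) - z_α
z_β = 0.38 · √(52/2) - 1.645
z_β = 0.38 · 5.099 - 1.645
z_β = 0.293

Power = Φ(z_β) = Φ(0.293) ≈ 0.615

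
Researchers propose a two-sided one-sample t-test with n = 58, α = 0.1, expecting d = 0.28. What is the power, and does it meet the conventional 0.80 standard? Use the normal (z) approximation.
Power ≈ 0.69; the study is underpowered (power < 0.80)

Power calculation (one-sample t-test, normal approximation):
z_β = d · √n - z_{α/2}
z_β = 0.28 · √58 - 1.645
z_β = 0.28 · 7.616 - 1.645
z_β = 0.488

Power = Φ(z_β) = Φ(0.488) ≈ 0.687

Effect size d = 0.28 is small by Cohen's convention (0.2/0.5/0.8).

Threshold: power ≥ 0.80 is conventionally adequate.
Power ≈ 0.69 → the study is underpowered (power < 0.80).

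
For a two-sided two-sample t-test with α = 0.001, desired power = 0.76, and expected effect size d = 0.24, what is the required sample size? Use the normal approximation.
n = 555 per group

Sample size formula (two-sample t-test, normal approximation):
n = 2 · ((z_{α/2} + z_β) / d)²

z_{α/2} = 3.291 (for α = 0.001, two-sided)
z_β = 0.706 (for power = 0.76)
d = 0.24

n = 2 · ((3.291 + 0.706) / 0.24)²
n = 2 · (16.654)²
n ≈ 554.71
Round up to the next whole number: n = 555 per group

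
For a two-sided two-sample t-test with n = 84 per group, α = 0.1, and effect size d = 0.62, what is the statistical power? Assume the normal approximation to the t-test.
Power ≈ 0.99

Power calculation (two-sample t-test, normal approximation):
z_β = d · √(n/2) - z_{α/2}
z_β = 0.62 · √(84/2) - 1.645
z_β = 0.62 · 6.481 - 1.645
z_β = 2.373

Power = Φ(z_β) = Φ(2.373) ≈ 0.991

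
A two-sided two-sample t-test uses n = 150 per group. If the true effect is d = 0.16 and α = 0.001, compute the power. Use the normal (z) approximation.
Power ≈ 0.03

Power calculation (two-sample t-test, normal approximation):
z_β = d · √(n/2) - z_{α/2}
z_β = 0.16 · √(150/2) - 3.291
z_β = 0.16 · 8.660 - 3.291
z_β = -1.905

Power = Φ(z_β) = Φ(-1.905) ≈ 0.028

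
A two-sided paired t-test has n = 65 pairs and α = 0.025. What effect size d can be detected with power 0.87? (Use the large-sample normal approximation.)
d ≈ 0.42

Minimum detectable effect (paired t-test, normal approximation):
d = (z_{α/2} + z_β) / √n
d = (2.241 + 1.126) / √65
d = 3.368 / 8.062
d ≈ 0.42

By Cohen's convention (0.2 small / 0.5 medium / 0.8 large): small effect.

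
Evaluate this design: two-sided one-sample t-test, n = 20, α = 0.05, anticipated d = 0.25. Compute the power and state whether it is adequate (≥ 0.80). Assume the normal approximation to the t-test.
Power ≈ 0.20; the study is underpowered (power < 0.80)

Power calculation (one-sample t-test, normal approximation):
z_β = d · √n - z_{α/2}
z_β = 0.25 · √20 - 1.960
z_β = 0.25 · 4.472 - 1.960
z_β = -0.842

Power = Φ(z_β) = Φ(-0.842) ≈ 0.200

Effect size d = 0.25 is small by Cohen's convention (0.2/0.5/0.8).

Threshold: power ≥ 0.80 is conventionally adequate.
Power ≈ 0.20 → the study is underpowered (power < 0.80).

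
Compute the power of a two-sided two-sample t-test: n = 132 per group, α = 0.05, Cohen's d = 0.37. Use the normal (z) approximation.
Power ≈ 0.85

Power calculation (two-sample t-test, normal approximation):
z_β = d · √(n/2) - z_{α/2}
z_β = 0.37 · √(132/2) - 1.960
z_β = 0.37 · 8.124 - 1.960
z_β = 1.046

Power = Φ(z_β) = Φ(1.046) ≈ 0.852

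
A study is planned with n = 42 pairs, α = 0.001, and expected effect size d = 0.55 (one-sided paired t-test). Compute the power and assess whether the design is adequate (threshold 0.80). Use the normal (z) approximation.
Power ≈ 0.68; the study is underpowered (power < 0.80)

Power calculation (paired t-test, normal approximation):
z_β = d · √n - z_α
z_β = 0.55 · √42 - 3.090
z_β = 0.55 · 6.481 - 3.090
z_β = 0.474

Power = Φ(z_β) = Φ(0.474) ≈ 0.682

Effect size d = 0.55 is medium by Cohen's convention (0.2/0.5/0.8).

Threshold: power ≥ 0.80 is conventionally adequate.
Power ≈ 0.68 → the study is underpowered (power < 0.80).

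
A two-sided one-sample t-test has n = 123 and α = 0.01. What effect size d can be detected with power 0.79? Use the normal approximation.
d ≈ 0.30

Minimum detectable effect (one-sample t-test, normal approximation):
d = (z_{α/2} + z_β) / √n
d = (2.576 + 0.806) / √123
d = 3.382 / 11.091
d ≈ 0.30

By Cohen's convention (0.2 small / 0.5 medium / 0.8 large): small effect.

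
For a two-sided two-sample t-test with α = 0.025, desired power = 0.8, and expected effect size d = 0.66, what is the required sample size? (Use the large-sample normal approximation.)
n = 44 per group

Sample size formula (two-sample t-test, normal approximation):
n = 2 · ((z_{α/2} + z_β) / d)²

z_{α/2} = 2.241 (for α = 0.025, two-sided)
z_β = 0.842 (for power = 0.8)
d = 0.66

n = 2 · ((2.241 + 0.842) / 0.66)²
n = 2 · (4.671)²
n ≈ 43.64
Round up to the next whole number: n = 44 per group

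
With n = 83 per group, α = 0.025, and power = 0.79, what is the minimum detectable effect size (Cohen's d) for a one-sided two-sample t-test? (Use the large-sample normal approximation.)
d ≈ 0.43

Minimum detectable effect (two-sample t-test, normal approximation):
d = (z_α + z_β) / √(n/2)
d = (1.960 + 0.806) / √(83/2)
d = 2.766 / 6.442
d ≈ 0.43

By Cohen's convention (0.2 small / 0.5 medium / 0.8 large): small effect.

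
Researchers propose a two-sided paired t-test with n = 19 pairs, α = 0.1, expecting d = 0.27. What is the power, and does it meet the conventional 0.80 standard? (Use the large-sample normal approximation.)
Power ≈ 0.32; the study is underpowered (power < 0.80)

Power calculation (paired t-test, normal approximation):
z_β = d · √n - z_{α/2}
z_β = 0.27 · √19 - 1.645
z_β = 0.27 · 4.359 - 1.645
z_β = -0.468

Power = Φ(z_β) = Φ(-0.468) ≈ 0.320

Effect size d = 0.27 is small by Cohen's convention (0.2/0.5/0.8).

Threshold: power ≥ 0.80 is conventionally adequate.
Power ≈ 0.32 → the study is underpowered (power < 0.80).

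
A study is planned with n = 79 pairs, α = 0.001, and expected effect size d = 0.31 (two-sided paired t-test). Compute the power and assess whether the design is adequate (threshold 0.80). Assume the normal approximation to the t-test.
Power ≈ 0.30; the study is underpowered (power < 0.80)

Power calculation (paired t-test, normal approximation):
z_β = d · √n - z_{α/2}
z_β = 0.31 · √79 - 3.291
z_β = 0.31 · 8.888 - 3.291
z_β = -0.535

Power = Φ(z_β) = Φ(-0.535) ≈ 0.296

Effect size d = 0.31 is small by Cohen's convention (0.2/0.5/0.8).

Threshold: power ≥ 0.80 is conventionally adequate.
Power ≈ 0.30 → the study is underpowered (power < 0.80).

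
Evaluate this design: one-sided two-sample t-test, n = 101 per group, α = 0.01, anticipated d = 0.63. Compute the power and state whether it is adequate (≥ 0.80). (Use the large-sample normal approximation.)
Power ≈ 0.98; the study is adequately powered (power ≥ 0.80)

Power calculation (two-sample t-test, normal approximation):
z_β = d · √(n/2) - z_α
z_β = 0.63 · √(101/2) - 2.326
z_β = 0.63 · 7.106 - 2.326
z_β = 2.151

Power = Φ(z_β) = Φ(2.151) ≈ 0.984

Effect size d = 0.63 is medium by Cohen's convention (0.2/0.5/0.8).

Threshold: power ≥ 0.80 is conventionally adequate.
Power ≈ 0.98 → the study is adequately powered (power ≥ 0.80).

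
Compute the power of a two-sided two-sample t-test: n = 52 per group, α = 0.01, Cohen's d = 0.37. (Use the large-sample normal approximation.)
Power ≈ 0.25

Power calculation (two-sample t-test, normal approximation):
z_β = d · √(n/2) - z_{α/2}
z_β = 0.37 · √(52/2) - 2.576
z_β = 0.37 · 5.099 - 2.576
z_β = -0.689

Power = Φ(z_β) = Φ(-0.689) ≈ 0.245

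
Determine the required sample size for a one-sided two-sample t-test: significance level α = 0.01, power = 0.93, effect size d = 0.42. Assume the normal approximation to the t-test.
n = 164 per group

Sample size formula (two-sample t-test, normal approximation):
n = 2 · ((z_α + z_β) / d)²

z_α = 2.326 (for α = 0.01, one-sided)
z_β = 1.476 (for power = 0.93)
d = 0.42

n = 2 · ((2.326 + 1.476) / 0.42)²
n = 2 · (9.052)²
n ≈ 163.88
Round up to the next whole number: n = 164 per group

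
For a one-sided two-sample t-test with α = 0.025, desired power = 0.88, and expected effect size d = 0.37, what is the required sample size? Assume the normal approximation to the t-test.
n = 144 per group

Sample size formula (two-sample t-test, normal approximation):
n = 2 · ((z_α + z_β) / d)²

z_α = 1.960 (for α = 0.025, one-sided)
z_β = 1.175 (for power = 0.88)
d = 0.37

n = 2 · ((1.960 + 1.175) / 0.37)²
n = 2 · (8.473)²
n ≈ 143.58
Round up to the next whole number: n = 144 per group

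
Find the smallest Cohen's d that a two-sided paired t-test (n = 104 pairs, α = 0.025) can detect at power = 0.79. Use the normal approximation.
d ≈ 0.30

Minimum detectable effect (paired t-test, normal approximation):
d = (z_{α/2} + z_β) / √n
d = (2.241 + 0.806) / √104
d = 3.048 / 10.198
d ≈ 0.30

By Cohen's convention (0.2 small / 0.5 medium / 0.8 large): small effect.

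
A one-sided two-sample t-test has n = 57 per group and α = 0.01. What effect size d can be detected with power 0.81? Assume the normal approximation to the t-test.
d ≈ 0.60

Minimum detectable effect (two-sample t-test, normal approximation):
d = (z_α + z_β) / √(n/2)
d = (2.326 + 0.878) / √(57/2)
d = 3.204 / 5.339
d ≈ 0.60

By Cohen's convention (0.2 small / 0.5 medium / 0.8 large): medium effect.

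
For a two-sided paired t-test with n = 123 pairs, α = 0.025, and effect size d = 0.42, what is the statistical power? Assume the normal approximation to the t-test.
Power ≈ 0.99

Power calculation (paired t-test, normal approximation):
z_β = d · √n - z_{α/2}
z_β = 0.42 · √123 - 2.241
z_β = 0.42 · 11.091 - 2.241
z_β = 2.417

Power = Φ(z_β) = Φ(2.417) ≈ 0.992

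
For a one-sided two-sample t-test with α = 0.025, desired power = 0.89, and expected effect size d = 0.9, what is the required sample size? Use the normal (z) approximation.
n = 26 per group

Sample size formula (two-sample t-test, normal approximation):
n = 2 · ((z_α + z_β) / d)²

z_α = 1.960 (for α = 0.025, one-sided)
z_β = 1.227 (for power = 0.89)
d = 0.9

n = 2 · ((1.960 + 1.227) / 0.9)²
n = 2 · (3.541)²
n ≈ 25.08
Round up to the next whole number: n = 26 per group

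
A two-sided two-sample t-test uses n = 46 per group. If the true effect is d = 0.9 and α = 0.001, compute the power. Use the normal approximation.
Power ≈ 0.85

Power calculation (two-sample t-test, normal approximation):
z_β = d · √(n/2) - z_{α/2}
z_β = 0.9 · √(46/2) - 3.291
z_β = 0.9 · 4.796 - 3.291
z_β = 1.026

Power = Φ(z_β) = Φ(1.026) ≈ 0.847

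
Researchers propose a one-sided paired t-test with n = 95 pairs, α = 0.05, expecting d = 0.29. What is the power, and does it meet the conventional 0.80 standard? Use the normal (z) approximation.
Power ≈ 0.88; the study is adequately powered (power ≥ 0.80)

Power calculation (paired t-test, normal approximation):
z_β = d · √n - z_α
z_β = 0.29 · √95 - 1.645
z_β = 0.29 · 9.747 - 1.645
z_β = 1.182

Power = Φ(z_β) = Φ(1.182) ≈ 0.881

Effect size d = 0.29 is small by Cohen's convention (0.2/0.5/0.8).

Threshold: power ≥ 0.80 is conventionally adequate.
Power ≈ 0.88 → the study is adequately powered (power ≥ 0.80).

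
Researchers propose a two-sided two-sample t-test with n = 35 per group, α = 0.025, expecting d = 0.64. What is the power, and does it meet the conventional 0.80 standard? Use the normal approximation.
Power ≈ 0.67; the study is underpowered (power < 0.80)

Power calculation (two-sample t-test, normal approximation):
z_β = d · √(n/2) - z_{α/2}
z_β = 0.64 · √(35/2) - 2.241
z_β = 0.64 · 4.183 - 2.241
z_β = 0.436

Power = Φ(z_β) = Φ(0.436) ≈ 0.669

Effect size d = 0.64 is medium by Cohen's convention (0.2/0.5/0.8).

Threshold: power ≥ 0.80 is conventionally adequate.
Power ≈ 0.67 → the study is underpowered (power < 0.80).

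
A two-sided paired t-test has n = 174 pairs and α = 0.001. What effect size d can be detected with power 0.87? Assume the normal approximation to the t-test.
d ≈ 0.33

Minimum detectable effect (paired t-test, normal approximation):
d = (z_{α/2} + z_β) / √n
d = (3.291 + 1.126) / √174
d = 4.417 / 13.191
d ≈ 0.33

By Cohen's convention (0.2 small / 0.5 medium / 0.8 large): small effect.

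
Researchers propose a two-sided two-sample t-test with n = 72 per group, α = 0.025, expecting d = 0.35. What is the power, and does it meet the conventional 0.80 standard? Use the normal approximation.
Power ≈ 0.44; the study is underpowered (power < 0.80)

Power calculation (two-sample t-test, normal approximation):
z_β = d · √(n/2) - z_{α/2}
z_β = 0.35 · √(72/2) - 2.241
z_β = 0.35 · 6.000 - 2.241
z_β = -0.141

Power = Φ(z_β) = Φ(-0.141) ≈ 0.444

Effect size d = 0.35 is small by Cohen's convention (0.2/0.5/0.8).

Threshold: power ≥ 0.80 is conventionally adequate.
Power ≈ 0.44 → the study is underpowered (power < 0.80).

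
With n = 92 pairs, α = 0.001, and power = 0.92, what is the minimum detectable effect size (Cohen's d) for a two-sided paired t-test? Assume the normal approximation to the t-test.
d ≈ 0.49

Minimum detectable effect (paired t-test, normal approximation):
d = (z_{α/2} + z_β) / √n
d = (3.291 + 1.405) / √92
d = 4.696 / 9.592
d ≈ 0.49

By Cohen's convention (0.2 small / 0.5 medium / 0.8 large): small effect.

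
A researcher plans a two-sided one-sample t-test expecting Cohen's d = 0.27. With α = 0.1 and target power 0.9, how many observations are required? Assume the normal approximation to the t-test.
n = 118

Sample size formula (one-sample t-test, normal approximation):
n = ((z_{α/2} + z_β) / d)²

z_{α/2} = 1.645 (for α = 0.1, two-sided)
z_β = 1.282 (for power = 0.9)
d = 0.27

n = ((1.645 + 1.282) / 0.27)²
n = (10.841)²
n ≈ 117.53
Round up to the next whole number: n = 118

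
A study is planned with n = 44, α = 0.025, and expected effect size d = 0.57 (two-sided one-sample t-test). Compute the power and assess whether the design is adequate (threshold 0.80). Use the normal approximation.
Power ≈ 0.94; the study is adequately powered (power ≥ 0.80)

Power calculation (one-sample t-test, normal approximation):
z_β = d · √n - z_{α/2}
z_β = 0.57 · √44 - 2.241
z_β = 0.57 · 6.633 - 2.241
z_β = 1.540

Power = Φ(z_β) = Φ(1.540) ≈ 0.938

Effect size d = 0.57 is medium by Cohen's convention (0.2/0.5/0.8).

Threshold: power ≥ 0.80 is conventionally adequate.
Power ≈ 0.94 → the study is adequately powered (power ≥ 0.80).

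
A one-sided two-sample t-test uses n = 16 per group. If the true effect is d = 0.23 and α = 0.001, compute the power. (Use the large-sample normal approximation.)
Power ≈ 0.01

Power calculation (two-sample t-test, normal approximation):
z_β = d · √(n/2) - z_α
z_β = 0.23 · √(16/2) - 3.090
z_β = 0.23 · 2.828 - 3.090
z_β = -2.440

Power = Φ(z_β) = Φ(-2.440) ≈ 0.007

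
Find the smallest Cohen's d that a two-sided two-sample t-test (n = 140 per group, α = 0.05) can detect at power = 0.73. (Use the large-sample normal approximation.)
d ≈ 0.31

Minimum detectable effect (two-sample t-test, normal approximation):
d = (z_{α/2} + z_β) / √(n/2)
d = (1.960 + 0.613) / √(140/2)
d = 2.573 / 8.367
d ≈ 0.31

By Cohen's convention (0.2 small / 0.5 medium / 0.8 large): small effect.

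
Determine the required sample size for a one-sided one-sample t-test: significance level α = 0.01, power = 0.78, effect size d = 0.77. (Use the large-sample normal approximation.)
n = 17

Sample size formula (one-sample t-test, normal approximation):
n = ((z_α + z_β) / d)²

z_α = 2.326 (for α = 0.01, one-sided)
z_β = 0.772 (for power = 0.78)
d = 0.77

n = ((2.326 + 0.772) / 0.77)²
n = (4.023)²
n ≈ 16.18
Round up to the next whole number: n = 17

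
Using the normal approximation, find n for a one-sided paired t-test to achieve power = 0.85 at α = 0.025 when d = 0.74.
n = 17 pairs

Sample size formula (paired t-test, normal approximation):
n = ((z_α + z_β) / d)²

z_α = 1.960 (for α = 0.025, one-sided)
z_β = 1.036 (for power = 0.85)
d = 0.74

n = ((1.960 + 1.036) / 0.74)²
n = (4.049)²
n ≈ 16.39
Round up to the next whole number: n = 17 pairs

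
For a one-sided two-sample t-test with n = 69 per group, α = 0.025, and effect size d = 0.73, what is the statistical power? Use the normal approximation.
Power ≈ 0.99

Power calculation (two-sample t-test, normal approximation):
z_β = d · √(n/2) - z_α
z_β = 0.73 · √(69/2) - 1.960
z_β = 0.73 · 5.874 - 1.960
z_β = 2.328

Power = Φ(z_β) = Φ(2.328) ≈ 0.990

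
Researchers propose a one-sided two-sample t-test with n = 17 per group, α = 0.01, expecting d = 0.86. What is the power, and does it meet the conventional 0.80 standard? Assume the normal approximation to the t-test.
Power ≈ 0.57; the study is underpowered (power < 0.80)

Power calculation (two-sample t-test, normal approximation):
z_β = d · √(n/2) - z_α
z_β = 0.86 · √(17/2) - 2.326
z_β = 0.86 · 2.915 - 2.326
z_β = 0.181

Power = Φ(z_β) = Φ(0.181) ≈ 0.572

Effect size d = 0.86 is large by Cohen's convention (0.2/0.5/0.8).

Threshold: power ≥ 0.80 is conventionally adequate.
Power ≈ 0.57 → the study is underpowered (power < 0.80).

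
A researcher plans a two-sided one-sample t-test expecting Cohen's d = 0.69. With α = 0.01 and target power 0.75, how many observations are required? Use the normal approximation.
n = 23

Sample size formula (one-sample t-test, normal approximation):
n = ((z_{α/2} + z_β) / d)²

z_{α/2} = 2.576 (for α = 0.01, two-sided)
z_β = 0.674 (for power = 0.75)
d = 0.69

n = ((2.576 + 0.674) / 0.69)²
n = (4.710)²
n ≈ 22.18
Round up to the next whole number: n = 23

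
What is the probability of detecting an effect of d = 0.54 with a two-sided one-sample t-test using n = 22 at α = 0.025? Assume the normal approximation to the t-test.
Power ≈ 0.61

Power calculation (one-sample t-test, normal approximation):
z_β = d · √n - z_{α/2}
z_β = 0.54 · √22 - 2.241
z_β = 0.54 · 4.690 - 2.241
z_β = 0.291

Power = Φ(z_β) = Φ(0.291) ≈ 0.615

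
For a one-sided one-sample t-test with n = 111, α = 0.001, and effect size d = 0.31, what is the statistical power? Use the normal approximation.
Power ≈ 0.57

Power calculation (one-sample t-test, normal approximation):
z_β = d · √n - z_α
z_β = 0.31 · √111 - 3.090
z_β = 0.31 · 10.536 - 3.090
z_β = 0.176

Power = Φ(z_β) = Φ(0.176) ≈ 0.570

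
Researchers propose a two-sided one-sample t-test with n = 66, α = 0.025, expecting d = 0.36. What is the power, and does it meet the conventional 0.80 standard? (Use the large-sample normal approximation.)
Power ≈ 0.75; the study is underpowered (power < 0.80)

Power calculation (one-sample t-test, normal approximation):
z_β = d · √n - z_{α/2}
z_β = 0.36 · √66 - 2.241
z_β = 0.36 · 8.124 - 2.241
z_β = 0.683

Power = Φ(z_β) = Φ(0.683) ≈ 0.753

Effect size d = 0.36 is small by Cohen's convention (0.2/0.5/0.8).

Threshold: power ≥ 0.80 is conventionally adequate.
Power ≈ 0.75 → the study is underpowered (power < 0.80).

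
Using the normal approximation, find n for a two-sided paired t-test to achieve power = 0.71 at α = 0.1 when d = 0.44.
n = 25 pairs

Sample size formula (paired t-test, normal approximation):
n = ((z_{α/2} + z_β) / d)²

z_{α/2} = 1.645 (for α = 0.1, two-sided)
z_β = 0.553 (for power = 0.71)
d = 0.44

n = ((1.645 + 0.553) / 0.44)²
n = (4.995)²
n ≈ 24.95
Round up to the next whole number: n = 25 pairs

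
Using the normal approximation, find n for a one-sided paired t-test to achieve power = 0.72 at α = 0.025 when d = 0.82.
n = 10 pairs

Sample size formula (paired t-test, normal approximation):
n = ((z_α + z_β) / d)²

z_α = 1.960 (for α = 0.025, one-sided)
z_β = 0.583 (for power = 0.72)
d = 0.82

n = ((1.960 + 0.583) / 0.82)²
n = (3.101)²
n ≈ 9.62
Round up to the next whole number: n = 10 pairs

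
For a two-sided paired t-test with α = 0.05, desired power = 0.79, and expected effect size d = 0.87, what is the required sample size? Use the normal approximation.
n = 11 pairs

Sample size formula (paired t-test, normal approximation):
n = ((z_{α/2} + z_β) / d)²

z_{α/2} = 1.960 (for α = 0.05, two-sided)
z_β = 0.806 (for power = 0.79)
d = 0.87

n = ((1.960 + 0.806) / 0.87)²
n = (3.179)²
n ≈ 10.11
Round up to the next whole number: n = 11 pairs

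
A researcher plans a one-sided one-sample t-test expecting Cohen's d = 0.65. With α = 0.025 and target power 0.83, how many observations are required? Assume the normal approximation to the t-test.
n = 21

Sample size formula (one-sample t-test, normal approximation):
n = ((z_α + z_β) / d)²

z_α = 1.960 (for α = 0.025, one-sided)
z_β = 0.954 (for power = 0.83)
d = 0.65

n = ((1.960 + 0.954) / 0.65)²
n = (4.483)²
n ≈ 20.10
Round up to the next whole number: n = 21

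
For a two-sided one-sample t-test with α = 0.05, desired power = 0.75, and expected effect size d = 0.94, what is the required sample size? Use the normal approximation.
n = 8

Sample size formula (one-sample t-test, normal approximation):
n = ((z_{α/2} + z_β) / d)²

z_{α/2} = 1.960 (for α = 0.05, two-sided)
z_β = 0.674 (for power = 0.75)
d = 0.94

n = ((1.960 + 0.674) / 0.94)²
n = (2.802)²
n ≈ 7.85
Round up to the next whole number: n = 8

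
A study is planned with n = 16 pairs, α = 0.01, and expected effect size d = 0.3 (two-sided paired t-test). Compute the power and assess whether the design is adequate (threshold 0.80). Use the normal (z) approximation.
Power ≈ 0.08; the study is underpowered (power < 0.80)

Power calculation (paired t-test, normal approximation):
z_β = d · √n - z_{α/2}
z_β = 0.3 · √16 - 2.576
z_β = 0.3 · 4.000 - 2.576
z_β = -1.376

Power = Φ(z_β) = Φ(-1.376) ≈ 0.084

Effect size d = 0.3 is small by Cohen's convention (0.2/0.5/0.8).

Threshold: power ≥ 0.80 is conventionally adequate.
Power ≈ 0.08 → the study is underpowered (power < 0.80).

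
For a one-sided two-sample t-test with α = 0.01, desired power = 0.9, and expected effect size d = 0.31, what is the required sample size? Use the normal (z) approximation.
n = 271 per group

Sample size formula (two-sample t-test, normal approximation):
n = 2 · ((z_α + z_β) / d)²

z_α = 2.326 (for α = 0.01, one-sided)
z_β = 1.282 (for power = 0.9)
d = 0.31

n = 2 · ((2.326 + 1.282) / 0.31)²
n = 2 · (11.639)²
n ≈ 270.93
Round up to the next whole number: n = 271 per group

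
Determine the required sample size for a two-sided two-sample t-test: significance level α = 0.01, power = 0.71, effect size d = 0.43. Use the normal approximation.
n = 106 per group

Sample size formula (two-sample t-test, normal approximation):
n = 2 · ((z_{α/2} + z_β) / d)²

z_{α/2} = 2.576 (for α = 0.01, two-sided)
z_β = 0.553 (for power = 0.71)
d = 0.43

n = 2 · ((2.576 + 0.553) / 0.43)²
n = 2 · (7.277)²
n ≈ 105.91
Round up to the next whole number: n = 106 per group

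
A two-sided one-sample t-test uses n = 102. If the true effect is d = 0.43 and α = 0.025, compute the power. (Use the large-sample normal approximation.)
Power ≈ 0.98

Power calculation (one-sample t-test, normal approximation):
z_β = d · √n - z_{α/2}
z_β = 0.43 · √102 - 2.241
z_β = 0.43 · 10.100 - 2.241
z_β = 2.101

Power = Φ(z_β) = Φ(2.101) ≈ 0.982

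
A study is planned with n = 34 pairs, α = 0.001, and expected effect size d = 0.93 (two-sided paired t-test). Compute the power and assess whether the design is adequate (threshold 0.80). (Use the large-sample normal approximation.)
Power ≈ 0.98; the study is adequately powered (power ≥ 0.80)

Power calculation (paired t-test, normal approximation):
z_β = d · √n - z_{α/2}
z_β = 0.93 · √34 - 3.291
z_β = 0.93 · 5.831 - 3.291
z_β = 2.132

Power = Φ(z_β) = Φ(2.132) ≈ 0.984

Effect size d = 0.93 is large by Cohen's convention (0.2/0.5/0.8).

Threshold: power ≥ 0.80 is conventionally adequate.
Power ≈ 0.98 → the study is adequately powered (power ≥ 0.80).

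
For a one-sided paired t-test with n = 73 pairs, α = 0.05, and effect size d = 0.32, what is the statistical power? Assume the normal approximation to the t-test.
Power ≈ 0.86

Power calculation (paired t-test, normal approximation):
z_β = d · √n - z_α
z_β = 0.32 · √73 - 1.645
z_β = 0.32 · 8.544 - 1.645
z_β = 1.089

Power = Φ(z_β) = Φ(1.089) ≈ 0.862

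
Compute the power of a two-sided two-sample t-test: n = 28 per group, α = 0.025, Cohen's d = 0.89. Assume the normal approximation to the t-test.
Power ≈ 0.86

Power calculation (two-sample t-test, normal approximation):
z_β = d · √(n/2) - z_{α/2}
z_β = 0.89 · √(28/2) - 2.241
z_β = 0.89 · 3.742 - 2.241
z_β = 1.089

Power = Φ(z_β) = Φ(1.089) ≈ 0.862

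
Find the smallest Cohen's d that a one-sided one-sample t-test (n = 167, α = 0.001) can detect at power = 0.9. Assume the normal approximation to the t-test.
d ≈ 0.34

Minimum detectable effect (one-sample t-test, normal approximation):
d = (z_α + z_β) / √n
d = (3.090 + 1.282) / √167
d = 4.372 / 12.923
d ≈ 0.34

By Cohen's convention (0.2 small / 0.5 medium / 0.8 large): small effect.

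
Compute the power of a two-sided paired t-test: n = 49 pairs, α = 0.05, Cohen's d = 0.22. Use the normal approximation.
Power ≈ 0.34

Power calculation (paired t-test, normal approximation):
z_β = d · √n - z_{α/2}
z_β = 0.22 · √49 - 1.960
z_β = 0.22 · 7.000 - 1.960
z_β = -0.420

Power = Φ(z_β) = Φ(-0.420) ≈ 0.337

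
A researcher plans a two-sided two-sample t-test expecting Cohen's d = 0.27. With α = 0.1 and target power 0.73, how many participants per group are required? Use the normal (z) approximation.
n = 140 per group

Sample size formula (two-sample t-test, normal approximation):
n = 2 · ((z_{α/2} + z_β) / d)²

z_{α/2} = 1.645 (for α = 0.1, two-sided)
z_β = 0.613 (for power = 0.73)
d = 0.27

n = 2 · ((1.645 + 0.613) / 0.27)²
n = 2 · (8.363)²
n ≈ 139.88
Round up to the next whole number: n = 140 per group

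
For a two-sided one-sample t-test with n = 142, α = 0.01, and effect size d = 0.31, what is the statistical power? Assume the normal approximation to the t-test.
Power ≈ 0.87

Power calculation (one-sample t-test, normal approximation):
z_β = d · √n - z_{α/2}
z_β = 0.31 · √142 - 2.576
z_β = 0.31 · 11.916 - 2.576
z_β = 1.118

Power = Φ(z_β) = Φ(1.118) ≈ 0.868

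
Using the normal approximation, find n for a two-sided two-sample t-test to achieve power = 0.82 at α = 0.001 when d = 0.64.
n = 87 per group

Sample size formula (two-sample t-test, normal approximation):
n = 2 · ((z_{α/2} + z_β) / d)²

z_{α/2} = 3.291 (for α = 0.001, two-sided)
z_β = 0.915 (for power = 0.82)
d = 0.64

n = 2 · ((3.291 + 0.915) / 0.64)²
n = 2 · (6.572)²
n ≈ 86.38
Round up to the next whole number: n = 87 per group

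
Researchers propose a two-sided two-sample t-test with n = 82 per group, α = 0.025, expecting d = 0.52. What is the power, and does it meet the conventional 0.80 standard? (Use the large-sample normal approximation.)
Power ≈ 0.86; the study is adequately powered (power ≥ 0.80)

Power calculation (two-sample t-test, normal approximation):
z_β = d · √(n/2) - z_{α/2}
z_β = 0.52 · √(82/2) - 2.241
z_β = 0.52 · 6.403 - 2.241
z_β = 1.088

Power = Φ(z_β) = Φ(1.088) ≈ 0.862

Effect size d = 0.52 is medium by Cohen's convention (0.2/0.5/0.8).

Threshold: power ≥ 0.80 is conventionally adequate.
Power ≈ 0.86 → the study is adequately powered (power ≥ 0.80).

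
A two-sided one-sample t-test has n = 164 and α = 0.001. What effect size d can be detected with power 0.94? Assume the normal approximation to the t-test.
d ≈ 0.38

Minimum detectable effect (one-sample t-test, normal approximation):
d = (z_{α/2} + z_β) / √n
d = (3.291 + 1.555) / √164
d = 4.845 / 12.806
d ≈ 0.38

By Cohen's convention (0.2 small / 0.5 medium / 0.8 large): small effect.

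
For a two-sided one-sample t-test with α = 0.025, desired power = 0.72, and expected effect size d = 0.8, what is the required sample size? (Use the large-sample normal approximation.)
n = 13

Sample size formula (one-sample t-test, normal approximation):
n = ((z_{α/2} + z_β) / d)²

z_{α/2} = 2.241 (for α = 0.025, two-sided)
z_β = 0.583 (for power = 0.72)
d = 0.8

n = ((2.241 + 0.583) / 0.8)²
n = (3.530)²
n ≈ 12.46
Round up to the next whole number: n = 13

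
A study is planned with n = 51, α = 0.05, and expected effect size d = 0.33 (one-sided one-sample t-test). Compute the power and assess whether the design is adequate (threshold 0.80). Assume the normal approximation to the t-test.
Power ≈ 0.76; the study is underpowered (power < 0.80)

Power calculation (one-sample t-test, normal approximation):
z_β = d · √n - z_α
z_β = 0.33 · √51 - 1.645
z_β = 0.33 · 7.141 - 1.645
z_β = 0.712

Power = Φ(z_β) = Φ(0.712) ≈ 0.762

Effect size d = 0.33 is small by Cohen's convention (0.2/0.5/0.8).

Threshold: power ≥ 0.80 is conventionally adequate.
Power ≈ 0.76 → the study is underpowered (power < 0.80).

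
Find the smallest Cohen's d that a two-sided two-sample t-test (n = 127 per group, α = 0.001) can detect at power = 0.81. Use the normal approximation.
d ≈ 0.52

Minimum detectable effect (two-sample t-test, normal approximation):
d = (z_{α/2} + z_β) / √(n/2)
d = (3.291 + 0.878) / √(127/2)
d = 4.168 / 7.969
d ≈ 0.52

By Cohen's convention (0.2 small / 0.5 medium / 0.8 large): medium effect.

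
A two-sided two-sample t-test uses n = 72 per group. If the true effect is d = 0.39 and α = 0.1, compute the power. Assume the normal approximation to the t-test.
Power ≈ 0.76

Power calculation (two-sample t-test, normal approximation):
z_β = d · √(n/2) - z_{α/2}
z_β = 0.39 · √(72/2) - 1.645
z_β = 0.39 · 6.000 - 1.645
z_β = 0.695

Power = Φ(z_β) = Φ(0.695) ≈ 0.757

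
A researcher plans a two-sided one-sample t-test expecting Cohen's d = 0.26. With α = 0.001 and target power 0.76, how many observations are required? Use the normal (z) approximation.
n = 237

Sample size formula (one-sample t-test, normal approximation):
n = ((z_{α/2} + z_β) / d)²

z_{α/2} = 3.291 (for α = 0.001, two-sided)
z_β = 0.706 (for power = 0.76)
d = 0.26

n = ((3.291 + 0.706) / 0.26)²
n = (15.373)²
n ≈ 236.33
Round up to the next whole number: n = 237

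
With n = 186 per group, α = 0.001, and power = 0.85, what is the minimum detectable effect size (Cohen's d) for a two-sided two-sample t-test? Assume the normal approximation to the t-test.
d ≈ 0.45

Minimum detectable effect (two-sample t-test, normal approximation):
d = (z_{α/2} + z_β) / √(n/2)
d = (3.291 + 1.036) / √(186/2)
d = 4.327 / 9.644
d ≈ 0.45

By Cohen's convention (0.2 small / 0.5 medium / 0.8 large): small effect.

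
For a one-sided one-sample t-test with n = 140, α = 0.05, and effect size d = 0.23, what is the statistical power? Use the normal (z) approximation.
Power ≈ 0.86

Power calculation (one-sample t-test, normal approximation):
z_β = d · √n - z_α
z_β = 0.23 · √140 - 1.645
z_β = 0.23 · 11.832 - 1.645
z_β = 1.077

Power = Φ(z_β) = Φ(1.077) ≈ 0.859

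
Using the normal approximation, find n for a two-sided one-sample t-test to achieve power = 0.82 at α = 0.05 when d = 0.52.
n = 31

Sample size formula (one-sample t-test, normal approximation):
n = ((z_{α/2} + z_β) / d)²

z_{α/2} = 1.960 (for α = 0.05, two-sided)
z_β = 0.915 (for power = 0.82)
d = 0.52

n = ((1.960 + 0.915) / 0.52)²
n = (5.529)²
n ≈ 30.57
Round up to the next whole number: n = 31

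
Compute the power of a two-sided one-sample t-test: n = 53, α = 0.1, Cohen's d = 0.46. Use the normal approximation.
Power ≈ 0.96

Power calculation (one-sample t-test, normal approximation):
z_β = d · √n - z_{α/2}
z_β = 0.46 · √53 - 1.645
z_β = 0.46 · 7.280 - 1.645
z_β = 1.704

Power = Φ(z_β) = Φ(1.704) ≈ 0.956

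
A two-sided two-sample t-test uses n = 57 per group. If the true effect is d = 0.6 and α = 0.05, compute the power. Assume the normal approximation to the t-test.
Power ≈ 0.89

Power calculation (two-sample t-test, normal approximation):
z_β = d · √(n/2) - z_{α/2}
z_β = 0.6 · √(57/2) - 1.960
z_β = 0.6 · 5.339 - 1.960
z_β = 1.243

Power = Φ(z_β) = Φ(1.243) ≈ 0.893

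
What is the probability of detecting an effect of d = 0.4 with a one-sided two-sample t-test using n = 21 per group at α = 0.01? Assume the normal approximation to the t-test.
Power ≈ 0.15

Power calculation (two-sample t-test, normal approximation):
z_β = d · √(n/2) - z_α
z_β = 0.4 · √(21/2) - 2.326
z_β = 0.4 · 3.240 - 2.326
z_β = -1.030

Power = Φ(z_β) = Φ(-1.030) ≈ 0.151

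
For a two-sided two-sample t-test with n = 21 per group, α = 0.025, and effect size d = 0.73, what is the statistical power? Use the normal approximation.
Power ≈ 0.55

Power calculation (two-sample t-test, normal approximation):
z_β = d · √(n/2) - z_{α/2}
z_β = 0.73 · √(21/2) - 2.241
z_β = 0.73 · 3.240 - 2.241
z_β = 0.124

Power = Φ(z_β) = Φ(0.124) ≈ 0.549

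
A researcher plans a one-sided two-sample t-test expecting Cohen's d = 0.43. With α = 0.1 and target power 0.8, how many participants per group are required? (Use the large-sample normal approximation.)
n = 49 per group

Sample size formula (two-sample t-test, normal approximation):
n = 2 · ((z_α + z_β) / d)²

z_α = 1.282 (for α = 0.1, one-sided)
z_β = 0.842 (for power = 0.8)
d = 0.43

n = 2 · ((1.282 + 0.842) / 0.43)²
n = 2 · (4.940)²
n ≈ 48.81
Round up to the next whole number: n = 49 per group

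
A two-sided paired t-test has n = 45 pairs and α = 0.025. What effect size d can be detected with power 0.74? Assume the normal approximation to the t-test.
d ≈ 0.43

Minimum detectable effect (paired t-test, normal approximation):
d = (z_{α/2} + z_β) / √n
d = (2.241 + 0.643) / √45
d = 2.885 / 6.708
d ≈ 0.43

By Cohen's convention (0.2 small / 0.5 medium / 0.8 large): small effect.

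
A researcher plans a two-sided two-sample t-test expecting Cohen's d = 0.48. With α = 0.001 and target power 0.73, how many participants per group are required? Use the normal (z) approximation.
n = 133 per group

Sample size formula (two-sample t-test, normal approximation):
n = 2 · ((z_{α/2} + z_β) / d)²

z_{α/2} = 3.291 (for α = 0.001, two-sided)
z_β = 0.613 (for power = 0.73)
d = 0.48

n = 2 · ((3.291 + 0.613) / 0.48)²
n = 2 · (8.133)²
n ≈ 132.29
Round up to the next whole number: n = 133 per group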